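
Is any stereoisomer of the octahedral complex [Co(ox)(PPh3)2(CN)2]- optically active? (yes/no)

In an octahedral complex each vertex has one trans partner and four cis neighbours.
Each ox is bidentate and must span two cis positions.
There are 3 geometric isomers: PPh3 cis, CN trans; PPh3 cis, CN cis (chiral); PPh3 trans, CN cis.
One of these lacks any improper symmetry element and so occurs as an enantiomeric pair, giving 3 + 1 = 4 stereoisomers in total.

yes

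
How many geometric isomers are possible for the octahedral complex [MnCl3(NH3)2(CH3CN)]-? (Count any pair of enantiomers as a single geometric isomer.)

3

The distinct arrangements are (3 in all): Cl mer, NH3 trans; Cl fac, NH3 cis; Cl mer, NH3 cis.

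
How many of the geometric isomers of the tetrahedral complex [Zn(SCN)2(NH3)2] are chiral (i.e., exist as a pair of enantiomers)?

In a tetrahedral complex all four positions are equivalent and every pair of ligands is adjacent — there is no cis/trans distinction.
Only one geometric arrangement is possible.

0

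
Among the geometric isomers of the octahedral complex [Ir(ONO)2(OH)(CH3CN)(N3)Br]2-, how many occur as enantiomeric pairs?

6

The six octahedral sites form three mutually perpendicular trans pairs.
Placing the ligands in turn and identifying arrangements related by rotation or reflection leaves 9 distinct geometric isomers.
Of these, 6 lack any improper symmetry element and so occur as enantiomeric pairs, giving 9 + 6 = 15 stereoisomers in total.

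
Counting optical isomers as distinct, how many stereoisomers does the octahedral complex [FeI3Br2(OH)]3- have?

The six octahedral sites form three mutually perpendicular trans pairs.
Systematic placement gives 3 geometric isomers: I mer, Br trans; I fac, Br cis; I mer, Br cis.
Each arrangement has an internal mirror plane or centre of symmetry, so none is chiral.

3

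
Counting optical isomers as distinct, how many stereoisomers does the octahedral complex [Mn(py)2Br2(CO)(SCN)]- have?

Working through the distinct placements yields 6 geometric isomers: py trans, Br trans; py cis, Br trans; py trans, Br cis; py cis, Br cis (3 arrangements, 2 chiral).
Of these, 2 lack any improper symmetry element and so occur as enantiomeric pairs, giving 6 + 2 = 8 stereoisomers in total.

8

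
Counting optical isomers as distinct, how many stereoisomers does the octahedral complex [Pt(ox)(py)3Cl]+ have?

2

The six octahedral sites form three mutually perpendicular trans pairs.
Each ox is bidentate and must span two cis positions.
There are 2 geometric isomers: py mer; py fac.
Each arrangement has an internal mirror plane or centre of symmetry, so none is chiral.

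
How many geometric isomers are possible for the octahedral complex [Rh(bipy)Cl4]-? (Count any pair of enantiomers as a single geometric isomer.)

1

In an octahedral complex each vertex has one trans partner and four cis neighbours.
Each bipy is bidentate and must span two cis positions.
Only one geometric arrangement is possible.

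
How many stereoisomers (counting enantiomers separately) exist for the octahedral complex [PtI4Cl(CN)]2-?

An octahedron has six vertices in three trans pairs; every non-trans pair is cis.
There are 2 geometric isomers: Cl and CN mutually trans; Cl and CN mutually cis.
Each arrangement has an internal mirror plane or centre of symmetry, so none is chiral.

2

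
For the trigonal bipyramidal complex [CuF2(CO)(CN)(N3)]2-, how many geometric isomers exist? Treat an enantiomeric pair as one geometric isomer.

7

A trigonal bipyramid has two axial and three equatorial sites, which are chemically inequivalent.
Systematic enumeration (placing each ligand type in turn and discarding arrangements equivalent by rotation or reflection) gives 7 geometric isomers.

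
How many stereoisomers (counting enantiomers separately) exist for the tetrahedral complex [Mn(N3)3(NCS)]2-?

1

Only one geometric arrangement is possible.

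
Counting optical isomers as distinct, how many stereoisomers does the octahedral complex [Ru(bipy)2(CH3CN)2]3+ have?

3

An octahedron has six vertices in three trans pairs; every non-trans pair is cis.
Each bipy is bidentate and must span two cis positions.
Systematic placement gives 2 geometric isomers: CH3CN trans; CH3CN cis (chiral).
One of these lacks any improper symmetry element and so occurs as an enantiomeric pair, giving 2 + 1 = 3 stereoisomers in total.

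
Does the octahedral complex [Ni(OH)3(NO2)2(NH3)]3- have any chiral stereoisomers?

An octahedron has six vertices in three trans pairs; every non-trans pair is cis.
Working through the distinct placements yields 3 geometric isomers: OH mer, NO2 cis; OH mer, NO2 trans; OH fac, NO2 cis.
Each arrangement has an internal mirror plane or centre of symmetry, so none is chiral.

no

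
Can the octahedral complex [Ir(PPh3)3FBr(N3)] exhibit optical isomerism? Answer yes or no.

The six octahedral sites form three mutually perpendicular trans pairs.
The distinct arrangements are (4 in all): PPh3 mer (3 arrangements); PPh3 fac (chiral).
One of these lacks any improper symmetry element and so occurs as an enantiomeric pair, giving 4 + 1 = 5 stereoisomers in total.

yes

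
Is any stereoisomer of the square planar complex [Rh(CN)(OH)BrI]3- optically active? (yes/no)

In a square planar complex each vertex has one trans partner and two cis neighbours.
The distinct arrangements are (3 in all): (Br/I trans, CN/OH trans); (Br/OH trans, CN/I trans); (Br/CN trans, I/OH trans).
Each arrangement has an internal mirror plane or centre of symmetry, so none is chiral.

no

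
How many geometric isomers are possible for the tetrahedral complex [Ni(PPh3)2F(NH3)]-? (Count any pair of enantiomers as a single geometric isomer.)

1

All four vertices of a tetrahedron are equivalent and mutually adjacent, so cis/trans isomerism cannot arise.
Only one geometric arrangement is possible.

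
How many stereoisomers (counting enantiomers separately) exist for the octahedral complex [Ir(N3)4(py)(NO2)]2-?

There are 2 geometric isomers: py and NO2 mutually trans; py and NO2 mutually cis.
Each arrangement has an internal mirror plane or centre of symmetry, so none is chiral.

2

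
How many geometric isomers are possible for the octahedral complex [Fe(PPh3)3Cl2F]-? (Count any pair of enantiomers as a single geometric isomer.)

The six octahedral sites form three mutually perpendicular trans pairs.
Working through the distinct placements yields 3 geometric isomers: PPh3 mer, Cl trans; PPh3 mer, Cl cis; PPh3 fac, Cl cis.

3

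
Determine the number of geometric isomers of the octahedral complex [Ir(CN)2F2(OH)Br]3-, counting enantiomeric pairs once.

6

There are 6 geometric isomers: CN cis, F cis (3 arrangements, 2 chiral); CN cis, F trans; CN trans, F cis; CN trans, F trans.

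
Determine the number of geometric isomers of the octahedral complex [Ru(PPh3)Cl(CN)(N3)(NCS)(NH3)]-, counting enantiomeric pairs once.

An octahedron has six vertices in three trans pairs; every non-trans pair is cis.
Exhaustive case analysis gives 15 geometric isomers.

15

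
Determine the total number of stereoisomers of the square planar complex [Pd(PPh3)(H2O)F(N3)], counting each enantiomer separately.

3

A square has two trans pairs of vertices; adjacent vertices are cis.
There are 3 geometric isomers: (F/N3 trans, H2O/PPh3 trans); (F/PPh3 trans, H2O/N3 trans); (F/H2O trans, N3/PPh3 trans).
Each arrangement has an internal mirror plane or centre of symmetry, so none is chiral.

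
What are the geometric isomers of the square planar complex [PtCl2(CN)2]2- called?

A square has two trans pairs of vertices; adjacent vertices are cis.
There are 2 geometric isomers: Cl cis; Cl trans.

cis and trans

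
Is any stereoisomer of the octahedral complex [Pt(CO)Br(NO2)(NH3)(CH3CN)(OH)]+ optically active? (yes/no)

yes

An octahedron has six vertices in three trans pairs; every non-trans pair is cis.
Systematic enumeration (placing each ligand type in turn and discarding arrangements equivalent by rotation or reflection) gives 15 geometric isomers.
Of these, 15 lack any improper symmetry element and so occur as enantiomeric pairs, giving 15 + 15 = 30 stereoisomers in total.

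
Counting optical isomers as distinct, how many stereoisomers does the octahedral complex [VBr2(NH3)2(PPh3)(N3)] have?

An octahedron has six vertices in three trans pairs; every non-trans pair is cis.
Systematic placement gives 6 geometric isomers: Br trans, NH3 cis; Br trans, NH3 trans; Br cis, NH3 cis (3 arrangements, 2 chiral); Br cis, NH3 trans.
Of these, 2 lack any improper symmetry element and so occur as enantiomeric pairs, giving 6 + 2 = 8 stereoisomers in total.

8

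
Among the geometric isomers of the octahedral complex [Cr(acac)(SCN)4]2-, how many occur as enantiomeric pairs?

0

Each acac is bidentate and must span two cis positions.
Only one geometric arrangement is possible.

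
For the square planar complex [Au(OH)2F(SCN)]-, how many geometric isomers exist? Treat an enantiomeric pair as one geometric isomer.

A square has two trans pairs of vertices; adjacent vertices are cis.
Systematic placement gives 2 geometric isomers: OH cis; OH trans.

2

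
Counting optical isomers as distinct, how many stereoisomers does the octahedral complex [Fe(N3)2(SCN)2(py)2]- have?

6

The six octahedral sites form three mutually perpendicular trans pairs.
Systematic placement gives 5 geometric isomers: N3 trans, SCN trans, py trans; N3 trans, SCN cis, py cis; N3 cis, SCN cis, py trans; N3 cis, SCN cis, py cis (chiral); N3 cis, SCN trans, py cis.
One of these lacks any improper symmetry element and so occurs as an enantiomeric pair, giving 5 + 1 = 6 stereoisomers in total.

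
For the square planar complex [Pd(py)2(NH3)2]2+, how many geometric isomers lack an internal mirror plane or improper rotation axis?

0

In a square planar complex each vertex has one trans partner and two cis neighbours.
The distinct arrangements are (2 in all): py cis; py trans.
Each arrangement has an internal mirror plane or centre of symmetry, so none is chiral.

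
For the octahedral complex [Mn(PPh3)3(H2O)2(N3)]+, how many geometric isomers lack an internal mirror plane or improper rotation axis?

0

Working through the distinct placements yields 3 geometric isomers: PPh3 mer, H2O trans; PPh3 mer, H2O cis; PPh3 fac, H2O cis.
Each arrangement has an internal mirror plane or centre of symmetry, so none is chiral.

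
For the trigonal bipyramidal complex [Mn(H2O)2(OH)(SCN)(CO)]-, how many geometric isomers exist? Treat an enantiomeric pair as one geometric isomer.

In a trigonal bipyramid the two axial positions differ from the three equatorial ones.
Placing the ligands in turn and identifying arrangements related by rotation or reflection leaves 7 distinct geometric isomers.

7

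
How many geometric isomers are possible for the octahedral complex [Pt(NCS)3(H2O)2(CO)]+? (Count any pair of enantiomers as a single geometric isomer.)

3

The six octahedral sites form three mutually perpendicular trans pairs.
Systematic placement gives 3 geometric isomers: NCS mer, H2O cis; NCS mer, H2O trans; NCS fac, H2O cis.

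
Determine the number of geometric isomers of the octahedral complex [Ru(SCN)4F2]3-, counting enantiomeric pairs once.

In an octahedral complex each vertex has one trans partner and four cis neighbours.
There are 2 geometric isomers: F trans; F cis.

2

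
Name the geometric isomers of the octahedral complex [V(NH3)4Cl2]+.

An octahedron has six vertices in three trans pairs; every non-trans pair is cis.
Systematic placement gives 2 geometric isomers: Cl trans; Cl cis.

cis and trans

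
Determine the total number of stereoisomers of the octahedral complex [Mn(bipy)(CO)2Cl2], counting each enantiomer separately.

4

An octahedron has six vertices in three trans pairs; every non-trans pair is cis.
Each bipy is bidentate and must span two cis positions.
Systematic placement gives 3 geometric isomers: CO trans, Cl cis; CO cis, Cl cis (chiral); CO cis, Cl trans.
One of these lacks any improper symmetry element and so occurs as an enantiomeric pair, giving 3 + 1 = 4 stereoisomers in total.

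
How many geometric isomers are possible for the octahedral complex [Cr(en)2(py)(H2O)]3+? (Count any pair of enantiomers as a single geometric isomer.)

The six octahedral sites form three mutually perpendicular trans pairs.
Each en is bidentate and must span two cis positions.
Systematic placement gives 2 geometric isomers: py and H2O mutually cis (chiral); py and H2O mutually trans.

2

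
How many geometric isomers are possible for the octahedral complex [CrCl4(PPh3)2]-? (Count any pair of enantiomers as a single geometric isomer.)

An octahedron has six vertices in three trans pairs; every non-trans pair is cis.
Systematic placement gives 2 geometric isomers: PPh3 trans; PPh3 cis.

2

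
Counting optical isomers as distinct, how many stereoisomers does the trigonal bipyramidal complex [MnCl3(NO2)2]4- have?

In a trigonal bipyramid the two axial positions differ from the three equatorial ones.
Systematic placement gives 3 geometric isomers: NO2 both equatorial; NO2 one axial, one equatorial; NO2 both axial.
Each arrangement has an internal mirror plane or centre of symmetry, so none is chiral.

3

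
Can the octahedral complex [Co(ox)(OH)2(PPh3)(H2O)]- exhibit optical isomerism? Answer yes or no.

An octahedron has six vertices in three trans pairs; every non-trans pair is cis.
Each ox is bidentate and must span two cis positions.
Systematic placement gives 4 geometric isomers: OH cis (3 arrangements, 2 chiral); OH trans.
Of these, 2 lack any improper symmetry element and so occur as enantiomeric pairs, giving 4 + 2 = 6 stereoisomers in total.

yes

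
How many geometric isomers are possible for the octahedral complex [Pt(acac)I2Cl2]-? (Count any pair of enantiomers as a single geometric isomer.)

3

An octahedron has six vertices in three trans pairs; every non-trans pair is cis.
Each acac is bidentate and must span two cis positions.
Systematic placement gives 3 geometric isomers: I cis, Cl trans; I cis, Cl cis (chiral); I trans, Cl cis.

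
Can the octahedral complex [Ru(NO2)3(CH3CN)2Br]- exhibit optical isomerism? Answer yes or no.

Working through the distinct placements yields 3 geometric isomers: NO2 mer, CH3CN cis; NO2 mer, CH3CN trans; NO2 fac, CH3CN cis.
Each arrangement has an internal mirror plane or centre of symmetry, so none is chiral.

no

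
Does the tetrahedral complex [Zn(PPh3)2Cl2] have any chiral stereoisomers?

no

All four vertices of a tetrahedron are equivalent and mutually adjacent, so cis/trans isomerism cannot arise.
Only one geometric arrangement is possible.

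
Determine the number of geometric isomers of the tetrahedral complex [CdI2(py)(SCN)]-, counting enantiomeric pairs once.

In a tetrahedral complex all four positions are equivalent and every pair of ligands is adjacent — there is no cis/trans distinction.
Only one geometric arrangement is possible.

1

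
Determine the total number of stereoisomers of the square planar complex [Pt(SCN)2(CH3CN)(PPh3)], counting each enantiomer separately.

2

A square has two trans pairs of vertices; adjacent vertices are cis.
There are 2 geometric isomers: SCN cis; SCN trans.
Each arrangement has an internal mirror plane or centre of symmetry, so none is chiral.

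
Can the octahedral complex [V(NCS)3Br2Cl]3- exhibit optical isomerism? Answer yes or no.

An octahedron has six vertices in three trans pairs; every non-trans pair is cis.
Working through the distinct placements yields 3 geometric isomers: NCS mer, Br trans; NCS mer, Br cis; NCS fac, Br cis.
Each arrangement has an internal mirror plane or centre of symmetry, so none is chiral.

no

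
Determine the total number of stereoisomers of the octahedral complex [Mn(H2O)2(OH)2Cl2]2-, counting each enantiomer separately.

6

An octahedron has six vertices in three trans pairs; every non-trans pair is cis.
There are 5 geometric isomers: H2O trans, OH trans, Cl trans; H2O cis, OH cis, Cl trans; H2O cis, OH trans, Cl cis; H2O cis, OH cis, Cl cis (chiral); H2O trans, OH cis, Cl cis.
One of these lacks any improper symmetry element and so occurs as an enantiomeric pair, giving 5 + 1 = 6 stereoisomers in total.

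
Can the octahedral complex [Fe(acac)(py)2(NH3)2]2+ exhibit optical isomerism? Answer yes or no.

yes

An octahedron has six vertices in three trans pairs; every non-trans pair is cis.
Each acac is bidentate and must span two cis positions.
The distinct arrangements are (3 in all): py cis, NH3 trans; py trans, NH3 cis; py cis, NH3 cis (chiral).
One of these lacks any improper symmetry element and so occurs as an enantiomeric pair, giving 3 + 1 = 4 stereoisomers in total.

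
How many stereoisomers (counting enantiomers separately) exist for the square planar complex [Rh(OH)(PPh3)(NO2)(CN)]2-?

3

The distinct arrangements are (3 in all): (CN/OH trans, NO2/PPh3 trans); (CN/PPh3 trans, NO2/OH trans); (CN/NO2 trans, OH/PPh3 trans).
Each arrangement has an internal mirror plane or centre of symmetry, so none is chiral.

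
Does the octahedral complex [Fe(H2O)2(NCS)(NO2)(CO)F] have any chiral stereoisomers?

yes

In an octahedral complex each vertex has one trans partner and four cis neighbours.
Systematic enumeration (placing each ligand type in turn and discarding arrangements equivalent by rotation or reflection) gives 9 geometric isomers.
Of these, 6 lack any improper symmetry element and so occur as enantiomeric pairs, giving 9 + 6 = 15 stereoisomers in total.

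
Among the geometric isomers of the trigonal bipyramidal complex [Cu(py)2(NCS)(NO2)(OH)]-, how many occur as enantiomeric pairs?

In a trigonal bipyramid the two axial positions differ from the three equatorial ones.
Systematic enumeration (placing each ligand type in turn and discarding arrangements equivalent by rotation or reflection) gives 7 geometric isomers.
Of these, 3 lack any improper symmetry element and so occur as enantiomeric pairs, giving 7 + 3 = 10 stereoisomers in total.

3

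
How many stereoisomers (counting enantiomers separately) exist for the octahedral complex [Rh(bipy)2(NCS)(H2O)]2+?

3

The six octahedral sites form three mutually perpendicular trans pairs.
Each bipy is bidentate and must span two cis positions.
There are 2 geometric isomers: NCS and H2O mutually trans; NCS and H2O mutually cis (chiral).
One of these lacks any improper symmetry element and so occurs as an enantiomeric pair, giving 2 + 1 = 3 stereoisomers in total.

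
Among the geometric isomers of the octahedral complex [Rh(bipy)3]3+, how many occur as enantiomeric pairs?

1

Each bipy is bidentate and must span two cis positions.
Only one geometric arrangement is possible; it has no improper symmetry element, so it exists as a pair of enantiomers (2 stereoisomers).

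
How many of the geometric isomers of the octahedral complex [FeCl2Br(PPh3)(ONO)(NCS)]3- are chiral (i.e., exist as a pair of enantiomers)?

In an octahedral complex each vertex has one trans partner and four cis neighbours.
Exhaustive case analysis gives 9 geometric isomers.
Of these, 6 lack any improper symmetry element and so occur as enantiomeric pairs, giving 9 + 6 = 15 stereoisomers in total.

6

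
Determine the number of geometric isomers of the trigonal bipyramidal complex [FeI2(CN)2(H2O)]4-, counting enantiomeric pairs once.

A trigonal bipyramid has two axial and three equatorial sites, which are chemically inequivalent.
Placing the ligands in turn and identifying arrangements related by rotation or reflection leaves 5 distinct geometric isomers.

5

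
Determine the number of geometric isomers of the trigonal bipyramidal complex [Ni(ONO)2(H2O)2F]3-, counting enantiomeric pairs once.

5

In a trigonal bipyramid the two axial positions differ from the three equatorial ones.
Placing the ligands in turn and identifying arrangements related by rotation or reflection leaves 5 distinct geometric isomers.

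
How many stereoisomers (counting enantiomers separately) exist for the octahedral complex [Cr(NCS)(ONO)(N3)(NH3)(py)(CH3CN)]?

30

In an octahedral complex each vertex has one trans partner and four cis neighbours.
Exhaustive case analysis gives 15 geometric isomers.
Of these, 15 lack any improper symmetry element and so occur as enantiomeric pairs, giving 15 + 15 = 30 stereoisomers in total.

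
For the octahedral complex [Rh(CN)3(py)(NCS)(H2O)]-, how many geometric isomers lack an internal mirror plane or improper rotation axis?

1

In an octahedral complex each vertex has one trans partner and four cis neighbours.
Systematic placement gives 4 geometric isomers: CN mer (3 arrangements); CN fac (chiral).
One of these lacks any improper symmetry element and so occurs as an enantiomeric pair, giving 4 + 1 = 5 stereoisomers in total.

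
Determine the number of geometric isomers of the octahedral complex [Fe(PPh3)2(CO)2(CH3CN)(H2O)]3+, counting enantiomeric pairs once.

6

In an octahedral complex each vertex has one trans partner and four cis neighbours.
There are 6 geometric isomers: PPh3 trans, CO cis; PPh3 cis, CO cis (3 arrangements, 2 chiral); PPh3 trans, CO trans; PPh3 cis, CO trans.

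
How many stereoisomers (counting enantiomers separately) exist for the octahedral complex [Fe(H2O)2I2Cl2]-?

In an octahedral complex each vertex has one trans partner and four cis neighbours.
There are 5 geometric isomers: H2O trans, I trans, Cl trans; H2O cis, I cis, Cl trans; H2O cis, I trans, Cl cis; H2O cis, I cis, Cl cis (chiral); H2O trans, I cis, Cl cis.
One of these lacks any improper symmetry element and so occurs as an enantiomeric pair, giving 5 + 1 = 6 stereoisomers in total.

6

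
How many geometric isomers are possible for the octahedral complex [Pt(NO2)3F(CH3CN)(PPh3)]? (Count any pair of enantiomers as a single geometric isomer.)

4

The six octahedral sites form three mutually perpendicular trans pairs.
The distinct arrangements are (4 in all): NO2 mer (3 arrangements); NO2 fac (chiral).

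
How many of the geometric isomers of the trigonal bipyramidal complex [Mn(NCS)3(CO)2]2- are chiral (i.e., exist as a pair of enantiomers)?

0

A trigonal bipyramid has two axial and three equatorial sites, which are chemically inequivalent.
Working through the distinct placements yields 3 geometric isomers: CO both axial; CO one axial, one equatorial; CO both equatorial.
Each arrangement has an internal mirror plane or centre of symmetry, so none is chiral.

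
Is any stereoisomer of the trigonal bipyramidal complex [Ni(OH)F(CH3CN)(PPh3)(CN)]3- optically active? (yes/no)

In a trigonal bipyramid the two axial positions differ from the three equatorial ones.
Exhaustive case analysis gives 10 geometric isomers.
Of these, 10 lack any improper symmetry element and so occur as enantiomeric pairs, giving 10 + 10 = 20 stereoisomers in total.

yes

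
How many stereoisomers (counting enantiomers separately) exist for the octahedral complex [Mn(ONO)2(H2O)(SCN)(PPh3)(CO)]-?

The six octahedral sites form three mutually perpendicular trans pairs.
Exhaustive case analysis gives 9 geometric isomers.
Of these, 6 lack any improper symmetry element and so occur as enantiomeric pairs, giving 9 + 6 = 15 stereoisomers in total.

15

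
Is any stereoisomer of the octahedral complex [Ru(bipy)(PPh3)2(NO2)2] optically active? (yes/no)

yes

The six octahedral sites form three mutually perpendicular trans pairs.
Each bipy is bidentate and must span two cis positions.
Systematic placement gives 3 geometric isomers: PPh3 cis, NO2 trans; PPh3 cis, NO2 cis (chiral); PPh3 trans, NO2 cis.
One of these lacks any improper symmetry element and so occurs as an enantiomeric pair, giving 3 + 1 = 4 stereoisomers in total.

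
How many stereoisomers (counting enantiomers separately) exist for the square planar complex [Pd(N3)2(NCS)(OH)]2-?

A square has two trans pairs of vertices; adjacent vertices are cis.
There are 2 geometric isomers: N3 cis; N3 trans.
Each arrangement has an internal mirror plane or centre of symmetry, so none is chiral.

2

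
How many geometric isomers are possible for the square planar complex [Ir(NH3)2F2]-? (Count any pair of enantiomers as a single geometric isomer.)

2

There are 2 geometric isomers: NH3 cis; NH3 trans.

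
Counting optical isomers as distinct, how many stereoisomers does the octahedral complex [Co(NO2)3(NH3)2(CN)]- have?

The six octahedral sites form three mutually perpendicular trans pairs.
There are 3 geometric isomers: NO2 mer, NH3 cis; NO2 mer, NH3 trans; NO2 fac, NH3 cis.
Each arrangement has an internal mirror plane or centre of symmetry, so none is chiral.

3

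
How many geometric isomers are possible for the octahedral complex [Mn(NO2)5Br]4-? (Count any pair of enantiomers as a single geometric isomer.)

1

An octahedron has six vertices in three trans pairs; every non-trans pair is cis.
Only one geometric arrangement is possible.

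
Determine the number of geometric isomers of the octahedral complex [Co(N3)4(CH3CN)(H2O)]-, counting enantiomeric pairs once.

Working through the distinct placements yields 2 geometric isomers: CH3CN and H2O mutually trans; CH3CN and H2O mutually cis.

2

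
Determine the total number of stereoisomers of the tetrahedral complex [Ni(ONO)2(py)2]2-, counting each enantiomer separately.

1

In a tetrahedral complex all four positions are equivalent and every pair of ligands is adjacent — there is no cis/trans distinction.
Only one geometric arrangement is possible.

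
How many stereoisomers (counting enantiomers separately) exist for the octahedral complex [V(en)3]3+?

2

The six octahedral sites form three mutually perpendicular trans pairs.
Each en is bidentate and must span two cis positions.
Only one geometric arrangement is possible; it has no improper symmetry element, so it exists as a pair of enantiomers (2 stereoisomers).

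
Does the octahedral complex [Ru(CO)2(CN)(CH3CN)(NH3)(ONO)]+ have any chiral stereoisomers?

yes

Systematic enumeration (placing each ligand type in turn and discarding arrangements equivalent by rotation or reflection) gives 9 geometric isomers.
Of these, 6 lack any improper symmetry element and so occur as enantiomeric pairs, giving 9 + 6 = 15 stereoisomers in total.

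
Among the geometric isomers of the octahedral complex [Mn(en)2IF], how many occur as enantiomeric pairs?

1

In an octahedral complex each vertex has one trans partner and four cis neighbours.
Each en is bidentate and must span two cis positions.
Systematic placement gives 2 geometric isomers: I and F mutually trans; I and F mutually cis (chiral).
One of these lacks any improper symmetry element and so occurs as an enantiomeric pair, giving 2 + 1 = 3 stereoisomers in total.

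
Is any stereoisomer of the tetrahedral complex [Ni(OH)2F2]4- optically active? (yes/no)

All four vertices of a tetrahedron are equivalent and mutually adjacent, so cis/trans isomerism cannot arise.
Only one geometric arrangement is possible.

no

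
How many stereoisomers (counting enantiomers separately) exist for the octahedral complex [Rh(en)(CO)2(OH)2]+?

Each en is bidentate and must span two cis positions.
There are 3 geometric isomers: CO trans, OH cis; CO cis, OH cis (chiral); CO cis, OH trans.
One of these lacks any improper symmetry element and so occurs as an enantiomeric pair, giving 3 + 1 = 4 stereoisomers in total.

4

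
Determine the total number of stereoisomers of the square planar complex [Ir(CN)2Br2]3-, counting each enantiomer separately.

In a square planar complex each vertex has one trans partner and two cis neighbours.
There are 2 geometric isomers: CN cis; CN trans.
Each arrangement has an internal mirror plane or centre of symmetry, so none is chiral.

2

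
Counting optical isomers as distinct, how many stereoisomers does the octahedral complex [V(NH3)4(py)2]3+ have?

2

Systematic placement gives 2 geometric isomers: py trans; py cis.
Each arrangement has an internal mirror plane or centre of symmetry, so none is chiral.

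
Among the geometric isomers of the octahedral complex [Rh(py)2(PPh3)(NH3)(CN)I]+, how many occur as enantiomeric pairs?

In an octahedral complex each vertex has one trans partner and four cis neighbours.
Placing the ligands in turn and identifying arrangements related by rotation or reflection leaves 9 distinct geometric isomers.
Of these, 6 lack any improper symmetry element and so occur as enantiomeric pairs, giving 9 + 6 = 15 stereoisomers in total.

6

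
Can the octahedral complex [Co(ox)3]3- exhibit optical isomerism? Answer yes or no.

yes

In an octahedral complex each vertex has one trans partner and four cis neighbours.
Each ox is bidentate and must span two cis positions.
Only one geometric arrangement is possible; it has no improper symmetry element, so it exists as a pair of enantiomers (2 stereoisomers).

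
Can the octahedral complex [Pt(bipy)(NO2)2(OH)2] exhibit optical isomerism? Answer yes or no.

Each bipy is bidentate and must span two cis positions.
Systematic placement gives 3 geometric isomers: NO2 trans, OH cis; NO2 cis, OH cis (chiral); NO2 cis, OH trans.
One of these lacks any improper symmetry element and so occurs as an enantiomeric pair, giving 3 + 1 = 4 stereoisomers in total.

yes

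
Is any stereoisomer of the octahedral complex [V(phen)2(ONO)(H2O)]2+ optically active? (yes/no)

yes

In an octahedral complex each vertex has one trans partner and four cis neighbours.
Each phen is bidentate and must span two cis positions.
There are 2 geometric isomers: ONO and H2O mutually trans; ONO and H2O mutually cis (chiral).
One of these lacks any improper symmetry element and so occurs as an enantiomeric pair, giving 2 + 1 = 3 stereoisomers in total.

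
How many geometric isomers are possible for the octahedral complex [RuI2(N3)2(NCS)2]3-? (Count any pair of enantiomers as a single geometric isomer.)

The six octahedral sites form three mutually perpendicular trans pairs.
The distinct arrangements are (5 in all): I trans, N3 trans, NCS trans; I trans, N3 cis, NCS cis; I cis, N3 cis, NCS trans; I cis, N3 cis, NCS cis (chiral); I cis, N3 trans, NCS cis.

5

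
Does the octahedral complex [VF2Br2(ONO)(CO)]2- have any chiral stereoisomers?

There are 6 geometric isomers: F cis, Br trans; F trans, Br trans; F cis, Br cis (3 arrangements, 2 chiral); F trans, Br cis.
Of these, 2 lack any improper symmetry element and so occur as enantiomeric pairs, giving 6 + 2 = 8 stereoisomers in total.

yes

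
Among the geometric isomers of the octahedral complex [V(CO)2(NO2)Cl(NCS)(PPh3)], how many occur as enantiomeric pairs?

Systematic enumeration (placing each ligand type in turn and discarding arrangements equivalent by rotation or reflection) gives 9 geometric isomers.
Of these, 6 lack any improper symmetry element and so occur as enantiomeric pairs, giving 9 + 6 = 15 stereoisomers in total.

6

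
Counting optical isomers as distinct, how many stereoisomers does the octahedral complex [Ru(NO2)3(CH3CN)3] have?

There are 2 geometric isomers: NO2 mer; NO2 fac.
Each arrangement has an internal mirror plane or centre of symmetry, so none is chiral.

2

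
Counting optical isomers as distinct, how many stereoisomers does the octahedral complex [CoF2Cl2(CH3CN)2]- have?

6

The six octahedral sites form three mutually perpendicular trans pairs.
There are 5 geometric isomers: F trans, Cl trans, CH3CN trans; F cis, Cl cis, CH3CN trans; F trans, Cl cis, CH3CN cis; F cis, Cl cis, CH3CN cis (chiral); F cis, Cl trans, CH3CN cis.
One of these lacks any improper symmetry element and so occurs as an enantiomeric pair, giving 5 + 1 = 6 stereoisomers in total.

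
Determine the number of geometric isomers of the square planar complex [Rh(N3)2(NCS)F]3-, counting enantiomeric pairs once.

2

A square has two trans pairs of vertices; adjacent vertices are cis.
The distinct arrangements are (2 in all): N3 cis; N3 trans.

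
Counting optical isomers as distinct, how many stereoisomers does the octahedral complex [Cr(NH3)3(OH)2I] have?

3

The six octahedral sites form three mutually perpendicular trans pairs.
Working through the distinct placements yields 3 geometric isomers: NH3 mer, OH trans; NH3 fac, OH cis; NH3 mer, OH cis.
Each arrangement has an internal mirror plane or centre of symmetry, so none is chiral.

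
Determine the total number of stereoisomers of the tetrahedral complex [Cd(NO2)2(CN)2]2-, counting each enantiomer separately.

Only one geometric arrangement is possible.

1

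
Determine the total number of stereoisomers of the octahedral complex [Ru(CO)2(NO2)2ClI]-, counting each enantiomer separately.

The distinct arrangements are (6 in all): CO trans, NO2 trans; CO trans, NO2 cis; CO cis, NO2 trans; CO cis, NO2 cis (3 arrangements, 2 chiral).
Of these, 2 lack any improper symmetry element and so occur as enantiomeric pairs, giving 6 + 2 = 8 stereoisomers in total.

8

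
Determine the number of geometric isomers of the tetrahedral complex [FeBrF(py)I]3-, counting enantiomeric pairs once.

In a tetrahedral complex all four positions are equivalent and every pair of ligands is adjacent — there is no cis/trans distinction.
Only one geometric arrangement is possible; it has no improper symmetry element, so it exists as a pair of enantiomers (2 stereoisomers).

1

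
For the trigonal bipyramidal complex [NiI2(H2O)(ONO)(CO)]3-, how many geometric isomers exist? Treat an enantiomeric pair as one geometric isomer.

7

In a trigonal bipyramid the two axial positions differ from the three equatorial ones.
Placing the ligands in turn and identifying arrangements related by rotation or reflection leaves 7 distinct geometric isomers.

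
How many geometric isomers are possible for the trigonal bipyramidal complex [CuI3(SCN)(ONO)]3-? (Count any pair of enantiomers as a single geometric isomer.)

4

Working through the distinct placements yields 4 geometric isomers: SCN equatorial, ONO equatorial; SCN equatorial, ONO axial; SCN axial, ONO equatorial; SCN axial, ONO axial.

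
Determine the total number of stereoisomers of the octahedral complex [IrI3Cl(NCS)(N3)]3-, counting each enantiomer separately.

The distinct arrangements are (4 in all): I mer (3 arrangements); I fac (chiral).
One of these lacks any improper symmetry element and so occurs as an enantiomeric pair, giving 4 + 1 = 5 stereoisomers in total.

5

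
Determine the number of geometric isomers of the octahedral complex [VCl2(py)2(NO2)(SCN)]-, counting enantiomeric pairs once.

6

In an octahedral complex each vertex has one trans partner and four cis neighbours.
Systematic placement gives 6 geometric isomers: Cl trans, py trans; Cl trans, py cis; Cl cis, py trans; Cl cis, py cis (3 arrangements, 2 chiral).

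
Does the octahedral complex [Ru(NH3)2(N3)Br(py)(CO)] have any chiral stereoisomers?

The six octahedral sites form three mutually perpendicular trans pairs.
Systematic enumeration (placing each ligand type in turn and discarding arrangements equivalent by rotation or reflection) gives 9 geometric isomers.
Of these, 6 lack any improper symmetry element and so occur as enantiomeric pairs, giving 9 + 6 = 15 stereoisomers in total.

yes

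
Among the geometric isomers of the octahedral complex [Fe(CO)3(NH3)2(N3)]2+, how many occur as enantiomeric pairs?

The six octahedral sites form three mutually perpendicular trans pairs.
Systematic placement gives 3 geometric isomers: CO mer, NH3 trans; CO mer, NH3 cis; CO fac, NH3 cis.
Each arrangement has an internal mirror plane or centre of symmetry, so none is chiral.

0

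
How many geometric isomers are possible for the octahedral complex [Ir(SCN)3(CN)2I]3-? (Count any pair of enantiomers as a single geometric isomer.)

The six octahedral sites form three mutually perpendicular trans pairs.
There are 3 geometric isomers: SCN mer, CN trans; SCN mer, CN cis; SCN fac, CN cis.

3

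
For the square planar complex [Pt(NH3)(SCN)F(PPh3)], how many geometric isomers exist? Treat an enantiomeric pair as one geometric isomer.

3

In a square planar complex each vertex has one trans partner and two cis neighbours.
Working through the distinct placements yields 3 geometric isomers: (F/PPh3 trans, NH3/SCN trans); (F/SCN trans, NH3/PPh3 trans); (F/NH3 trans, PPh3/SCN trans).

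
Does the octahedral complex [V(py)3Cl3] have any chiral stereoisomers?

In an octahedral complex each vertex has one trans partner and four cis neighbours.
The distinct arrangements are (2 in all): py mer; py fac.
Each arrangement has an internal mirror plane or centre of symmetry, so none is chiral.

no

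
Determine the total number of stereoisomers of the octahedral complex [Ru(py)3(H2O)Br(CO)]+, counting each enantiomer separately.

5

An octahedron has six vertices in three trans pairs; every non-trans pair is cis.
The distinct arrangements are (4 in all): py mer (3 arrangements); py fac (chiral).
One of these lacks any improper symmetry element and so occurs as an enantiomeric pair, giving 4 + 1 = 5 stereoisomers in total.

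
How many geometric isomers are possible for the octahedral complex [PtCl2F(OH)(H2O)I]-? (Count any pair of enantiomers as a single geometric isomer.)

9

An octahedron has six vertices in three trans pairs; every non-trans pair is cis.
Exhaustive case analysis gives 9 geometric isomers.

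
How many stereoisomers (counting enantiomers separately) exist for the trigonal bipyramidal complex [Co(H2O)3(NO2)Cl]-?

4

A trigonal bipyramid has two axial and three equatorial sites, which are chemically inequivalent.
The distinct arrangements are (4 in all): NO2 equatorial, Cl axial; NO2 axial, Cl axial; NO2 equatorial, Cl equatorial; NO2 axial, Cl equatorial.
Each arrangement has an internal mirror plane or centre of symmetry, so none is chiral.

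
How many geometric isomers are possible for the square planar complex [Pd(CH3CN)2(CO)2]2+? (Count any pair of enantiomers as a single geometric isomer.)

2

In a square planar complex each vertex has one trans partner and two cis neighbours.
There are 2 geometric isomers: CH3CN cis; CH3CN trans.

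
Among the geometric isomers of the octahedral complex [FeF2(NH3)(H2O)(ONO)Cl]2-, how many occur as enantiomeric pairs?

Systematic enumeration (placing each ligand type in turn and discarding arrangements equivalent by rotation or reflection) gives 9 geometric isomers.
Of these, 6 lack any improper symmetry element and so occur as enantiomeric pairs, giving 9 + 6 = 15 stereoisomers in total.

6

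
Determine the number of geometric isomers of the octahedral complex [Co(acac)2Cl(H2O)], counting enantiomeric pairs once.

In an octahedral complex each vertex has one trans partner and four cis neighbours.
Each acac is bidentate and must span two cis positions.
There are 2 geometric isomers: Cl and H2O mutually trans; Cl and H2O mutually cis (chiral).

2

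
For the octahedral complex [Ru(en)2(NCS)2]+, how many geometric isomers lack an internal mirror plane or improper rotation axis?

1

An octahedron has six vertices in three trans pairs; every non-trans pair is cis.
Each en is bidentate and must span two cis positions.
The distinct arrangements are (2 in all): NCS trans; NCS cis (chiral).
One of these lacks any improper symmetry element and so occurs as an enantiomeric pair, giving 2 + 1 = 3 stereoisomers in total.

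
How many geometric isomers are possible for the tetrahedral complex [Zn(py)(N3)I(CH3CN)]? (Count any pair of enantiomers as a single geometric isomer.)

All four vertices of a tetrahedron are equivalent and mutually adjacent, so cis/trans isomerism cannot arise.
Only one geometric arrangement is possible; it has no improper symmetry element, so it exists as a pair of enantiomers (2 stereoisomers).

1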